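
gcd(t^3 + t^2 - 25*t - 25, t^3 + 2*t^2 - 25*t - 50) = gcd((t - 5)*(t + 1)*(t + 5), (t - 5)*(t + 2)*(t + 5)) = t^2 - 25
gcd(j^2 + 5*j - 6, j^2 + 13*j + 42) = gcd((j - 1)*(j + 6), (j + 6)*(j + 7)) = j + 6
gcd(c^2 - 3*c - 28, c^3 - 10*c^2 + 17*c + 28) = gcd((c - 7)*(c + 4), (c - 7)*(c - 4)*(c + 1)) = c - 7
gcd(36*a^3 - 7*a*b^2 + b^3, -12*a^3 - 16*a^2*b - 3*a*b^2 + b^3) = 12*a^2 + 4*a*b - b^2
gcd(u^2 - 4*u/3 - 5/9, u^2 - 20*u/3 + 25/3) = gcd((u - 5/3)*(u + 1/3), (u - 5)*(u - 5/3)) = u - 5/3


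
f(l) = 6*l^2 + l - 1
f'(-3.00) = -35.00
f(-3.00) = 50.00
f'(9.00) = 109.00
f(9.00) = 494.00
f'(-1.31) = -14.72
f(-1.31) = 7.99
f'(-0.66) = -6.92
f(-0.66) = 0.95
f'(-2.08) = -23.96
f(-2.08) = 22.88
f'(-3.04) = -35.48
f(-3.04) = 51.41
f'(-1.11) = -12.32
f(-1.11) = 5.28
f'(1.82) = 22.84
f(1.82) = 20.69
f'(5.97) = 72.64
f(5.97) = 218.82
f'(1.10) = 14.20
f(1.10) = 7.36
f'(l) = 12*l + 1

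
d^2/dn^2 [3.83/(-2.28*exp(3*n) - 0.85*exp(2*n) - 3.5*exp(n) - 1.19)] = (-3.83*(6.84*exp(2*n) + 1.7*exp(n) + 3.5)*(13.68*exp(2*n) + 3.4*exp(n) + 7.0)*exp(n) + (78.5916*exp(2*n) + 13.022*exp(n) + 13.405)*(2.28*exp(3*n) + 0.85*exp(2*n) + 3.5*exp(n) + 1.19))*exp(n)/(2.28*exp(3*n) + 0.85*exp(2*n) + 3.5*exp(n) + 1.19)^3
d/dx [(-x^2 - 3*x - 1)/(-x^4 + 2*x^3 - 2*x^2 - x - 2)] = (-2*x^5 - 7*x^4 + 8*x^3 + x^2 + 5)/(x^8 - 4*x^7 + 8*x^6 - 6*x^5 + 4*x^4 - 4*x^3 + 9*x^2 + 4*x + 4)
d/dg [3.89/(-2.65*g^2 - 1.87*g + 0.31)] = (20.617*g + 7.2743)/(2.65*g^2 + 1.87*g - 0.31)^2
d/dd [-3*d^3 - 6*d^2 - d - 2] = -9*d^2 - 12*d - 1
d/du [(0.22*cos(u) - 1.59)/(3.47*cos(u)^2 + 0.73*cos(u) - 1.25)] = (0.7634*cos(u)^2 - 11.0346*cos(u) - 0.8857)*sin(u)/(12.0409*cos(u)^4 + 5.0662*cos(u)^3 - 8.1421*cos(u)^2 - 1.825*cos(u) + 1.5625)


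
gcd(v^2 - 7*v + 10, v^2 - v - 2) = v - 2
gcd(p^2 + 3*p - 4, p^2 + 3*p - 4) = p^2 + 3*p - 4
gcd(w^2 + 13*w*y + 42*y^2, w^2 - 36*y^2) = w + 6*y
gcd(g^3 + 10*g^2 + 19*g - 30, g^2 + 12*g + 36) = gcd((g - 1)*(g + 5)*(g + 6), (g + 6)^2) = g + 6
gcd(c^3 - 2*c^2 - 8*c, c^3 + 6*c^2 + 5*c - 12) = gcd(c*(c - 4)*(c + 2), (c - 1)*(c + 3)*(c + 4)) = 1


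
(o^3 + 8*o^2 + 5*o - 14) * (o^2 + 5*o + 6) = o^5 + 13*o^4 + 51*o^3 + 59*o^2 - 40*o - 84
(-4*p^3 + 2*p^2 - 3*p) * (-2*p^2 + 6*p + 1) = 8*p^5 - 28*p^4 + 14*p^3 - 16*p^2 - 3*p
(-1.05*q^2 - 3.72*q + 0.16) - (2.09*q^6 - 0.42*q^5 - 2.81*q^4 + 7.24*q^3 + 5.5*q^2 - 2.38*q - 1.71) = -2.09*q^6 + 0.42*q^5 + 2.81*q^4 - 7.24*q^3 - 6.55*q^2 - 1.34*q + 1.87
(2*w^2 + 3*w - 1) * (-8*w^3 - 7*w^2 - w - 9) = -16*w^5 - 38*w^4 - 15*w^3 - 14*w^2 - 26*w + 9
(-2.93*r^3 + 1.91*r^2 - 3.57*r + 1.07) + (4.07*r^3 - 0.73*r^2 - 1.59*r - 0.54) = 1.14*r^3 + 1.18*r^2 - 5.16*r + 0.53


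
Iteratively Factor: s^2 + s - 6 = (s - 2)*(s + 3)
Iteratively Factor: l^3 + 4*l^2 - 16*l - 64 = (l - 4)*(l^2 + 8*l + 16) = (l - 4)*(l + 4)*(l + 4)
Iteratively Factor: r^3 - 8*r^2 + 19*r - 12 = (r - 3)*(r^2 - 5*r + 4) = (r - 3)*(r - 1)*(r - 4)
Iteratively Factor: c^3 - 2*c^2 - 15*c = (c + 3)*(c^2 - 5*c) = c*(c + 3)*(c - 5)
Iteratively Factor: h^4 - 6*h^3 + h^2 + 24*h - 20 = (h - 1)*(h^3 - 5*h^2 - 4*h + 20) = (h - 5)*(h - 1)*(h^2 - 4) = (h - 5)*(h - 2)*(h - 1)*(h + 2)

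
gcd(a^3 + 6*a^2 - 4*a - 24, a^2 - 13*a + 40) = 1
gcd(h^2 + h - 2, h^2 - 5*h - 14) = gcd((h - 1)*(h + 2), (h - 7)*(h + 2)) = h + 2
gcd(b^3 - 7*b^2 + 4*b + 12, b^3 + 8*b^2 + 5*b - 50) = b - 2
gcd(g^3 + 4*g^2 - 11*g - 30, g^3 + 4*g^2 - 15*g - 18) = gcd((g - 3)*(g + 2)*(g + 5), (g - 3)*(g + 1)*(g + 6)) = g - 3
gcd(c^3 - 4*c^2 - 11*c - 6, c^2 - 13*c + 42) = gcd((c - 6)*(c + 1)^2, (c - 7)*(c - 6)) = c - 6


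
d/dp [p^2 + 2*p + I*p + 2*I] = 2*p + 2 + I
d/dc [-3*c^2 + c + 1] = 1 - 6*c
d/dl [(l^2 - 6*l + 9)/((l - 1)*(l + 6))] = (11*l^2 - 30*l - 9)/(l^4 + 10*l^3 + 13*l^2 - 60*l + 36)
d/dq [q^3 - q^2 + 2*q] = 3*q^2 - 2*q + 2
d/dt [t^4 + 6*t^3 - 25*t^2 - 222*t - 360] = 4*t^3 + 18*t^2 - 50*t - 222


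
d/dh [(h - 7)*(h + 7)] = 2*h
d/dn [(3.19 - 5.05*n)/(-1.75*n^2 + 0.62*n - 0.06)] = (-8.8375*n^2 + 11.165*n - 1.6748)/(3.0625*n^4 - 2.17*n^3 + 0.5944*n^2 - 0.0744*n + 0.0036)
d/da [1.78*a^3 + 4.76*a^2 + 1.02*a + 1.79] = 5.34*a^2 + 9.52*a + 1.02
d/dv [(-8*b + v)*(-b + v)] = -9*b + 2*v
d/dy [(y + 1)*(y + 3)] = 2*y + 4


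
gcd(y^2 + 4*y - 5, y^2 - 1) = y - 1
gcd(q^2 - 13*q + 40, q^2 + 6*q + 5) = 1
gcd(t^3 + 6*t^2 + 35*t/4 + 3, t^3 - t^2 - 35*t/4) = 1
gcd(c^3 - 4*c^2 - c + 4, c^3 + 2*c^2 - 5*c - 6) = c + 1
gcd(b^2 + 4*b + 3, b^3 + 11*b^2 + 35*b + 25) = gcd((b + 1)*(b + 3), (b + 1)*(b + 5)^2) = b + 1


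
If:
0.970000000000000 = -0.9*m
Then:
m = -1.08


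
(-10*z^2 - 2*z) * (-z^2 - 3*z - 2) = 10*z^4 + 32*z^3 + 26*z^2 + 4*z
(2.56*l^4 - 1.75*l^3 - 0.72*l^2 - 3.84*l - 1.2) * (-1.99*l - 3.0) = -5.0944*l^5 - 4.1975*l^4 + 6.6828*l^3 + 9.8016*l^2 + 13.908*l + 3.6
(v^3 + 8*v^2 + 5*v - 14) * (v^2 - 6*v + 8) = v^5 + 2*v^4 - 35*v^3 + 20*v^2 + 124*v - 112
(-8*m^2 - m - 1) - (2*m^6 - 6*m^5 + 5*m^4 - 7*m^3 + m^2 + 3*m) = -2*m^6 + 6*m^5 - 5*m^4 + 7*m^3 - 9*m^2 - 4*m - 1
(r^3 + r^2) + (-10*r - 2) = r^3 + r^2 - 10*r - 2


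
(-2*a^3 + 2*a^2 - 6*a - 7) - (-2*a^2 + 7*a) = -2*a^3 + 4*a^2 - 13*a - 7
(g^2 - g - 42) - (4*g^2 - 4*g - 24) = -3*g^2 + 3*g - 18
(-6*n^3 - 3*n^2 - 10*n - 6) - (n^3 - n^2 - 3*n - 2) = -7*n^3 - 2*n^2 - 7*n - 4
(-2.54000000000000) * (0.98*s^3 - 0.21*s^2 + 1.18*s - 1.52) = -2.4892*s^3 + 0.5334*s^2 - 2.9972*s + 3.8608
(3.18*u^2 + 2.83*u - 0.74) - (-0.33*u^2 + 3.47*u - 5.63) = 3.51*u^2 - 0.64*u + 4.89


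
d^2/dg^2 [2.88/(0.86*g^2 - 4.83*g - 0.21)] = (4.260096*g^2 - 23.925888*g - 2.88*(1.72*g - 4.83)*(3.44*g - 9.66) - 1.040256)/(-0.86*g^2 + 4.83*g + 0.21)^3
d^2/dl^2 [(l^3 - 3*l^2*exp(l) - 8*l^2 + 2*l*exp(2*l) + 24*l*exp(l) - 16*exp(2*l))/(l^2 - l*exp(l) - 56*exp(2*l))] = 2*(-l^6 + 115*l^5*exp(l) + 8*l^5 - 423*l^4*exp(2*l) - 1032*l^4*exp(l) - 16*l^4 + 6581*l^3*exp(3*l) + 4056*l^3*exp(2*l) + 1896*l^3*exp(l) + 16*l^3 - 4760*l^2*exp(4*l) - 72136*l^2*exp(3*l) - 7104*l^2*exp(2*l) - 1392*l^2*exp(l) + 57120*l*exp(4*l) + 115040*l*exp(3*l) + 4080*l*exp(2*l) - 85680*exp(4*l) - 27344*exp(3*l))*exp(l)/(l^6 - 3*l^5*exp(l) - 165*l^4*exp(2*l) + 335*l^3*exp(3*l) + 9240*l^2*exp(4*l) - 9408*l*exp(5*l) - 175616*exp(6*l))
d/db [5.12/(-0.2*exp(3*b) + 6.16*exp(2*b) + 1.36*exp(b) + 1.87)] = (3.072*exp(2*b) - 63.0784*exp(b) - 6.9632)*exp(b)/(-0.2*exp(3*b) + 6.16*exp(2*b) + 1.36*exp(b) + 1.87)^2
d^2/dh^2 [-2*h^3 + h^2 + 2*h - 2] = 2 - 12*h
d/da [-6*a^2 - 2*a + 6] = -12*a - 2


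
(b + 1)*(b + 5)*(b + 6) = b^3 + 12*b^2 + 41*b + 30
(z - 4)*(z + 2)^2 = z^3 - 12*z - 16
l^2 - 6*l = l*(l - 6)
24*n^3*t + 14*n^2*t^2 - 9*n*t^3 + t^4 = t*(-6*n + t)*(-4*n + t)*(n + t)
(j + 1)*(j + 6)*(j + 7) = j^3 + 14*j^2 + 55*j + 42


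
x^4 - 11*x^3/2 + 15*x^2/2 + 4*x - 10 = (x - 5/2)*(x - 2)^2*(x + 1)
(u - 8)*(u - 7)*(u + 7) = u^3 - 8*u^2 - 49*u + 392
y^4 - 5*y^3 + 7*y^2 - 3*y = y*(y - 3)*(y - 1)^2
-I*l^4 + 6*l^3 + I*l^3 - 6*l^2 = l^2*(l + 6*I)*(-I*l + I)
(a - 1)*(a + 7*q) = a^2 + 7*a*q - a - 7*q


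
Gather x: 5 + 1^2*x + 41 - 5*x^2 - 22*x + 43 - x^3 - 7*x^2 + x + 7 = -x^3 - 12*x^2 - 20*x + 96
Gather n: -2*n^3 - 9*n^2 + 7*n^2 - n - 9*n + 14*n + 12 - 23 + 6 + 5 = -2*n^3 - 2*n^2 + 4*n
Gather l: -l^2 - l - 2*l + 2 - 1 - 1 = -l^2 - 3*l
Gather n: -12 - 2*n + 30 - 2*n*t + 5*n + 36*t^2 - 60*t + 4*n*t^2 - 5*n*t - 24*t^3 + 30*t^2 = n*(4*t^2 - 7*t + 3) - 24*t^3 + 66*t^2 - 60*t + 18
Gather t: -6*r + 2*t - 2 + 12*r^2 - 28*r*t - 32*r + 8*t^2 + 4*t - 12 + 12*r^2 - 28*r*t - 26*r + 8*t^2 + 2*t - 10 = 24*r^2 - 64*r + 16*t^2 + t*(8 - 56*r) - 24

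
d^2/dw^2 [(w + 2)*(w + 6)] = 2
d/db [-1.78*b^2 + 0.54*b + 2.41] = 0.54 - 3.56*b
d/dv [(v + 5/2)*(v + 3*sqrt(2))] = 2*v + 5/2 + 3*sqrt(2)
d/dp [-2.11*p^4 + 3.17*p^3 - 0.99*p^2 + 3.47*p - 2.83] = -8.44*p^3 + 9.51*p^2 - 1.98*p + 3.47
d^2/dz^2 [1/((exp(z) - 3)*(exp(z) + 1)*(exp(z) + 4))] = (9*exp(5*z) + 22*exp(4*z) - 6*exp(3*z) + 42*exp(2*z) + 217*exp(z) - 132)*exp(z)/(exp(9*z) + 6*exp(8*z) - 21*exp(7*z) - 160*exp(6*z) + 87*exp(5*z) + 1374*exp(4*z) + 685*exp(3*z) - 3492*exp(2*z) - 4752*exp(z) - 1728)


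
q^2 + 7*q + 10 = (q + 2)*(q + 5)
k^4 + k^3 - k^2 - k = k*(k - 1)*(k + 1)^2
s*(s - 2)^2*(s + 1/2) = s^4 - 7*s^3/2 + 2*s^2 + 2*s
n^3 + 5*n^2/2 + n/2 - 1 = (n - 1/2)*(n + 1)*(n + 2)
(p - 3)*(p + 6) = p^2 + 3*p - 18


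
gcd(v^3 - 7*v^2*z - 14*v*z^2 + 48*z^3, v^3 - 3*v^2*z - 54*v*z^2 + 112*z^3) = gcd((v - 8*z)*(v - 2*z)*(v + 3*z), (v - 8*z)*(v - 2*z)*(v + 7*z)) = v^2 - 10*v*z + 16*z^2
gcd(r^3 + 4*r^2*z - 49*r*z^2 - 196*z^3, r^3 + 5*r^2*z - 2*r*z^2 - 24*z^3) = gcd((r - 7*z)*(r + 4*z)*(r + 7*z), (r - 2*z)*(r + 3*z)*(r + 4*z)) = r + 4*z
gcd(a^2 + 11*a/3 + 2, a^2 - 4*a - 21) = a + 3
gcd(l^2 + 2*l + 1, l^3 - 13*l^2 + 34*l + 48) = l + 1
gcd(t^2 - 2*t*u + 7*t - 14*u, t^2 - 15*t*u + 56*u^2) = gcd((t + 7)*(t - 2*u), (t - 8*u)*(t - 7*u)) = 1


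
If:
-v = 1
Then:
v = -1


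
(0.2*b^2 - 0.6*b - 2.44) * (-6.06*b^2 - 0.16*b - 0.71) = -1.212*b^4 + 3.604*b^3 + 14.7404*b^2 + 0.8164*b + 1.7324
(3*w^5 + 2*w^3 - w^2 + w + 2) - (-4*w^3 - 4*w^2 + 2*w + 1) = 3*w^5 + 6*w^3 + 3*w^2 - w + 1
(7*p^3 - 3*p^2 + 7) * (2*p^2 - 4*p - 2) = 14*p^5 - 34*p^4 - 2*p^3 + 20*p^2 - 28*p - 14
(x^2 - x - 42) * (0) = 0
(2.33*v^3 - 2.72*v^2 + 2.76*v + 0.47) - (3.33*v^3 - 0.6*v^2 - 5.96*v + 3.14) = -1.0*v^3 - 2.12*v^2 + 8.72*v - 2.67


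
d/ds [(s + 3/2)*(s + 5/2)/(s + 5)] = (s^2 + 10*s + 65/4)/(s^2 + 10*s + 25)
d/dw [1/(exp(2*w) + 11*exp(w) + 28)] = (-2*exp(w) - 11)*exp(w)/(exp(2*w) + 11*exp(w) + 28)^2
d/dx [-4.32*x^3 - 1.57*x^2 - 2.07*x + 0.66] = -12.96*x^2 - 3.14*x - 2.07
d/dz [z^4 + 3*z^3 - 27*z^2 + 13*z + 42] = 4*z^3 + 9*z^2 - 54*z + 13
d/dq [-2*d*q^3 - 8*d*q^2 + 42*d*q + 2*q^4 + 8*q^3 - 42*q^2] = -6*d*q^2 - 16*d*q + 42*d + 8*q^3 + 24*q^2 - 84*q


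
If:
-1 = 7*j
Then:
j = -1/7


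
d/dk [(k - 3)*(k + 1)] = 2*k - 2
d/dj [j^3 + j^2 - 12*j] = 3*j^2 + 2*j - 12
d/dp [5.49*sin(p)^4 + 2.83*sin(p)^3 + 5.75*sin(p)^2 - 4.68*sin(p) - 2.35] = (21.96*sin(p)^3 + 8.49*sin(p)^2 + 11.5*sin(p) - 4.68)*cos(p)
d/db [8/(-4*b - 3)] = 32/(4*b + 3)^2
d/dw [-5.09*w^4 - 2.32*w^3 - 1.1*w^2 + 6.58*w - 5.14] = -20.36*w^3 - 6.96*w^2 - 2.2*w + 6.58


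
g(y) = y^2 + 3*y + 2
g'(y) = 2*y + 3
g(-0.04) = 1.88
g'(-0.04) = 2.92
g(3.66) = 26.38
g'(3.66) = 10.32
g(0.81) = 5.09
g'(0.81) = 4.62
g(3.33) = 23.08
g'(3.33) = 9.66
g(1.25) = 7.31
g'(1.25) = 5.50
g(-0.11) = 1.68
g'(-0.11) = 2.78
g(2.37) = 14.73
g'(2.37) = 7.74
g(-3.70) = 4.59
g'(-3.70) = -4.40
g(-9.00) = 56.00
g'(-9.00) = -15.00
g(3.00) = 20.00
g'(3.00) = 9.00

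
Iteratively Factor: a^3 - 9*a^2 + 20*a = (a)*(a^2 - 9*a + 20) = a*(a - 4)*(a - 5)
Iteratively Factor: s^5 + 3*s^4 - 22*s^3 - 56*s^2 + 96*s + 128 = (s - 2)*(s^4 + 5*s^3 - 12*s^2 - 80*s - 64) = (s - 2)*(s + 4)*(s^3 + s^2 - 16*s - 16) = (s - 2)*(s + 4)^2*(s^2 - 3*s - 4) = (s - 2)*(s + 1)*(s + 4)^2*(s - 4)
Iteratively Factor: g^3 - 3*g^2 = (g)*(g^2 - 3*g) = g*(g - 3)*(g)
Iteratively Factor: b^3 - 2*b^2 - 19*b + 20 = (b - 5)*(b^2 + 3*b - 4) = (b - 5)*(b + 4)*(b - 1)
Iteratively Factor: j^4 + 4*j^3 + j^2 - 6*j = (j + 2)*(j^3 + 2*j^2 - 3*j) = (j - 1)*(j + 2)*(j^2 + 3*j) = j*(j - 1)*(j + 2)*(j + 3)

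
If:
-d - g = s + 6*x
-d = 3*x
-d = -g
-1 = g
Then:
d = -1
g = -1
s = 0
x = 1/3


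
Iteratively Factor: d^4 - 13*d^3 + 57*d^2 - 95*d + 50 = (d - 1)*(d^3 - 12*d^2 + 45*d - 50) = (d - 2)*(d - 1)*(d^2 - 10*d + 25) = (d - 5)*(d - 2)*(d - 1)*(d - 5)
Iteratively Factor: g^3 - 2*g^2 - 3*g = (g)*(g^2 - 2*g - 3) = g*(g - 3)*(g + 1)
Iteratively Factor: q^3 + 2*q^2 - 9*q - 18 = (q + 3)*(q^2 - q - 6) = (q + 2)*(q + 3)*(q - 3)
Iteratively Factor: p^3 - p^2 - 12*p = (p - 4)*(p^2 + 3*p) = (p - 4)*(p + 3)*(p)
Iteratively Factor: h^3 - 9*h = (h)*(h^2 - 9) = h*(h - 3)*(h + 3)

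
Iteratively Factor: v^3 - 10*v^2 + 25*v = (v - 5)*(v^2 - 5*v) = (v - 5)^2*(v)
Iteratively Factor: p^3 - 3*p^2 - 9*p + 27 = (p + 3)*(p^2 - 6*p + 9) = (p - 3)*(p + 3)*(p - 3)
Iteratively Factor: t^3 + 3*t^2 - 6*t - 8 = (t - 2)*(t^2 + 5*t + 4) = (t - 2)*(t + 4)*(t + 1)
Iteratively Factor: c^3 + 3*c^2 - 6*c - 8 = (c + 4)*(c^2 - c - 2) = (c - 2)*(c + 4)*(c + 1)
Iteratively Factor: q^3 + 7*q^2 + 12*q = (q)*(q^2 + 7*q + 12) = q*(q + 4)*(q + 3)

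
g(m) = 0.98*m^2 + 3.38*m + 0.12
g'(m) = 1.96*m + 3.38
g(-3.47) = 0.19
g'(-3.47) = -3.42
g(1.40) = 6.77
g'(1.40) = 6.12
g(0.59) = 2.46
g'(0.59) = 4.54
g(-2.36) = -2.40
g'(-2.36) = -1.25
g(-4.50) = 4.76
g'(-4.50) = -5.44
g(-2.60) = -2.04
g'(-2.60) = -1.72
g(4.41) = 34.08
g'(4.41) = 12.02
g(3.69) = 25.94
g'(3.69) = 10.61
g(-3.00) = -1.20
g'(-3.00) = -2.50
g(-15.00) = 169.92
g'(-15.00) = -26.02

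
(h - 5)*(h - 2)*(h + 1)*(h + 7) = h^4 + h^3 - 39*h^2 + 31*h + 70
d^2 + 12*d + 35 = (d + 5)*(d + 7)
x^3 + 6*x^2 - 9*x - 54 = (x - 3)*(x + 3)*(x + 6)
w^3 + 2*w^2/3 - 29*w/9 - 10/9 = (w - 5/3)*(w + 1/3)*(w + 2)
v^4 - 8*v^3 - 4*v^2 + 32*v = v*(v - 8)*(v - 2)*(v + 2)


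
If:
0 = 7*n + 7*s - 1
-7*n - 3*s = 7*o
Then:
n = 1/7 - s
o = 4*s/7 - 1/7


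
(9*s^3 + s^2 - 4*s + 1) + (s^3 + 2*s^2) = 10*s^3 + 3*s^2 - 4*s + 1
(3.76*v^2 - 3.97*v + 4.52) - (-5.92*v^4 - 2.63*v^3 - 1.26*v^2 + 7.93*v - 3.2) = 5.92*v^4 + 2.63*v^3 + 5.02*v^2 - 11.9*v + 7.72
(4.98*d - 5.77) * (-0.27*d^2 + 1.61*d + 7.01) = -1.3446*d^3 + 9.5757*d^2 + 25.6201*d - 40.4477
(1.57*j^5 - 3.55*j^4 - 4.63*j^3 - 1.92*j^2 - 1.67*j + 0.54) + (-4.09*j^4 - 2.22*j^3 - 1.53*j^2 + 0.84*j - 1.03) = 1.57*j^5 - 7.64*j^4 - 6.85*j^3 - 3.45*j^2 - 0.83*j - 0.49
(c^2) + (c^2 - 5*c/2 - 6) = 2*c^2 - 5*c/2 - 6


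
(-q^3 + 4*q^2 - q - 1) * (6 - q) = q^4 - 10*q^3 + 25*q^2 - 5*q - 6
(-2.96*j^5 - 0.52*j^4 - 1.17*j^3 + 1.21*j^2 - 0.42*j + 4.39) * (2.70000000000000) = -7.992*j^5 - 1.404*j^4 - 3.159*j^3 + 3.267*j^2 - 1.134*j + 11.853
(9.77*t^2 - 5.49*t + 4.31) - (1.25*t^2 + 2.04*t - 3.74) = 8.52*t^2 - 7.53*t + 8.05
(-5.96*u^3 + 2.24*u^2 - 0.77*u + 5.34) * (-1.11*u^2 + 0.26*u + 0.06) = 6.6156*u^5 - 4.036*u^4 + 1.0795*u^3 - 5.9932*u^2 + 1.3422*u + 0.3204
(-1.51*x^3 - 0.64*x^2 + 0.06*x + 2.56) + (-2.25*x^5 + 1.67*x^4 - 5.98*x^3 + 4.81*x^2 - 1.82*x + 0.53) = -2.25*x^5 + 1.67*x^4 - 7.49*x^3 + 4.17*x^2 - 1.76*x + 3.09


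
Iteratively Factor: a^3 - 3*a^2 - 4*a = (a - 4)*(a^2 + a) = a*(a - 4)*(a + 1)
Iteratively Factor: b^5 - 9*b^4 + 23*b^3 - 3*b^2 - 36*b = (b - 3)*(b^4 - 6*b^3 + 5*b^2 + 12*b) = (b - 3)^2*(b^3 - 3*b^2 - 4*b) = b*(b - 3)^2*(b^2 - 3*b - 4) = b*(b - 3)^2*(b + 1)*(b - 4)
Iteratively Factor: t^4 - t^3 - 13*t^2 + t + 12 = (t + 1)*(t^3 - 2*t^2 - 11*t + 12) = (t + 1)*(t + 3)*(t^2 - 5*t + 4) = (t - 1)*(t + 1)*(t + 3)*(t - 4)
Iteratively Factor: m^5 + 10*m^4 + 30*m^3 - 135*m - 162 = (m + 3)*(m^4 + 7*m^3 + 9*m^2 - 27*m - 54) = (m + 3)^2*(m^3 + 4*m^2 - 3*m - 18) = (m + 3)^3*(m^2 + m - 6) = (m - 2)*(m + 3)^3*(m + 3)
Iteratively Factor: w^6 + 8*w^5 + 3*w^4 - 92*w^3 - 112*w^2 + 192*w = (w + 4)*(w^5 + 4*w^4 - 13*w^3 - 40*w^2 + 48*w) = (w - 3)*(w + 4)*(w^4 + 7*w^3 + 8*w^2 - 16*w) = (w - 3)*(w + 4)^2*(w^3 + 3*w^2 - 4*w) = (w - 3)*(w - 1)*(w + 4)^2*(w^2 + 4*w) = (w - 3)*(w - 1)*(w + 4)^3*(w)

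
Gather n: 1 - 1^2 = 0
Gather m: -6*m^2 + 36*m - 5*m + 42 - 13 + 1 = -6*m^2 + 31*m + 30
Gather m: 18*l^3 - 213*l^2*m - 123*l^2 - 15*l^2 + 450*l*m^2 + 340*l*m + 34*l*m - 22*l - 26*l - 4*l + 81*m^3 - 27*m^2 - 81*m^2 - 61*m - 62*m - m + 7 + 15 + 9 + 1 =18*l^3 - 138*l^2 - 52*l + 81*m^3 + m^2*(450*l - 108) + m*(-213*l^2 + 374*l - 124) + 32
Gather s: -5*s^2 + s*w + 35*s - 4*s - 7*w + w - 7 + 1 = -5*s^2 + s*(w + 31) - 6*w - 6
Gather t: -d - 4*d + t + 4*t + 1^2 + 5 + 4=-5*d + 5*t + 10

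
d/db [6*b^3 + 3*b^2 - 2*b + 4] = 18*b^2 + 6*b - 2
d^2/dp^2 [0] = 0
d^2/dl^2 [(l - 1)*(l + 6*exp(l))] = 6*l*exp(l) + 6*exp(l) + 2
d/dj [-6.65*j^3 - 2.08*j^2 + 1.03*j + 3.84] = -19.95*j^2 - 4.16*j + 1.03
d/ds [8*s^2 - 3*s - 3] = 16*s - 3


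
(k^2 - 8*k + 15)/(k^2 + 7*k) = (k^2 - 8*k + 15)/(k*(k + 7))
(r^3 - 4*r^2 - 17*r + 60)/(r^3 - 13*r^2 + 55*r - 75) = (r + 4)/(r - 5)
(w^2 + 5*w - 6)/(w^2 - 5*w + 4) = (w + 6)/(w - 4)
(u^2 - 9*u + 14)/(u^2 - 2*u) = (u - 7)/u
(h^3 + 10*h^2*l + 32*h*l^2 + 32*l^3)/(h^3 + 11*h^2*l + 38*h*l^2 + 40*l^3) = (h + 4*l)/(h + 5*l)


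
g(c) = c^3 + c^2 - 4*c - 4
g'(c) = 3*c^2 + 2*c - 4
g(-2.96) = -9.33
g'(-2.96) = 16.36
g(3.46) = 35.55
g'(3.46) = 38.83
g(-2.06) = -0.26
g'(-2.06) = 4.61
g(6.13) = 239.40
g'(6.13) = 120.99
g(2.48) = 7.48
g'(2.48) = 19.41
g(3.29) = 29.28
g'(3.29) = 35.05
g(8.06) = 552.33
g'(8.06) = 207.01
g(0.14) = -4.54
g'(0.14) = -3.66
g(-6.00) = -160.00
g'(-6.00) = 92.00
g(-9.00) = -616.00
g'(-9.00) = 221.00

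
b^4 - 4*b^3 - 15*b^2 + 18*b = b*(b - 6)*(b - 1)*(b + 3)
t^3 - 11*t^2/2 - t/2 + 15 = (t - 5)*(t - 2)*(t + 3/2)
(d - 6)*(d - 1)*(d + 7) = d^3 - 43*d + 42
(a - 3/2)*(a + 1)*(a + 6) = a^3 + 11*a^2/2 - 9*a/2 - 9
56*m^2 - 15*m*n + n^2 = (-8*m + n)*(-7*m + n)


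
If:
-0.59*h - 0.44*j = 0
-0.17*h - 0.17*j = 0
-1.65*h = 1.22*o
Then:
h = 0.00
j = 0.00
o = 0.00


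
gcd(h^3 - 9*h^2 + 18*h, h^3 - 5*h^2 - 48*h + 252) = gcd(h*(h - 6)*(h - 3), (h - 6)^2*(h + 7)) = h - 6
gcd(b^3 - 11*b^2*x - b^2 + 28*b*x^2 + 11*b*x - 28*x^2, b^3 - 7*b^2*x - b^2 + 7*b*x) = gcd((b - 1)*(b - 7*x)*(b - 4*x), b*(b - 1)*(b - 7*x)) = -b^2 + 7*b*x + b - 7*x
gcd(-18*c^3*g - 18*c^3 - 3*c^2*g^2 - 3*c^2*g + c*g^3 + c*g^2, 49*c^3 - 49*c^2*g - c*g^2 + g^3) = 1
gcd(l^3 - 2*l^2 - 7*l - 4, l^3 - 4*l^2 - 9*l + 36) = l - 4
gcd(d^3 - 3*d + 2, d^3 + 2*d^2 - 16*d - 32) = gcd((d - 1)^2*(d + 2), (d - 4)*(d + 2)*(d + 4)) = d + 2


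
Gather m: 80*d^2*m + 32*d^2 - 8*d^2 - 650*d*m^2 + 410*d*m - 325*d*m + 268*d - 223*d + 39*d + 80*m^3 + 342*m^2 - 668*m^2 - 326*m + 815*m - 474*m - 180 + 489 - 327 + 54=24*d^2 + 84*d + 80*m^3 + m^2*(-650*d - 326) + m*(80*d^2 + 85*d + 15) + 36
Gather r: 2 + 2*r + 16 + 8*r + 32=10*r + 50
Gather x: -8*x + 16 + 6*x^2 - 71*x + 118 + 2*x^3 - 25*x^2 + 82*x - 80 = 2*x^3 - 19*x^2 + 3*x + 54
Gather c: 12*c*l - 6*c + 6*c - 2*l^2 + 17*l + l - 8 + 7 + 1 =12*c*l - 2*l^2 + 18*l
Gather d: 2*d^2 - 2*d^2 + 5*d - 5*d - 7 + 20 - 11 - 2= 0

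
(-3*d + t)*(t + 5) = -3*d*t - 15*d + t^2 + 5*t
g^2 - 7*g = g*(g - 7)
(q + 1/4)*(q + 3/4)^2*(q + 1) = q^4 + 11*q^3/4 + 43*q^2/16 + 69*q/64 + 9/64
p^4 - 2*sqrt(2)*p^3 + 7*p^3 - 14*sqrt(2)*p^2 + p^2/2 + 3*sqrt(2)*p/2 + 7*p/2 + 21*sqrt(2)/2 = (p + 7)*(p - 3*sqrt(2)/2)*(p - sqrt(2))*(p + sqrt(2)/2)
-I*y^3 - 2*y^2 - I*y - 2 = (y - 2*I)*(y - I)*(-I*y + 1)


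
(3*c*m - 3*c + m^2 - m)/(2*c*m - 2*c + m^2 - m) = (3*c + m)/(2*c + m)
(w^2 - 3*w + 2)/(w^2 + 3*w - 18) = (w^2 - 3*w + 2)/(w^2 + 3*w - 18)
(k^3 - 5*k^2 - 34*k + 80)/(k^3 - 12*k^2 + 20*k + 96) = (k^2 + 3*k - 10)/(k^2 - 4*k - 12)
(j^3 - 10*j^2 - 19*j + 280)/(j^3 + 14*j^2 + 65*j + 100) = (j^2 - 15*j + 56)/(j^2 + 9*j + 20)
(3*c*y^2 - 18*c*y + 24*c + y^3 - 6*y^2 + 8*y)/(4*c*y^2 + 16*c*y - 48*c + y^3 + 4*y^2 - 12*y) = (3*c*y - 12*c + y^2 - 4*y)/(4*c*y + 24*c + y^2 + 6*y)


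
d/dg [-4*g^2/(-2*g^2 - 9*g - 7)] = 4*g*(9*g + 14)/(4*g^4 + 36*g^3 + 109*g^2 + 126*g + 49)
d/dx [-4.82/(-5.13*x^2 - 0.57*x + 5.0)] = (-49.4532*x - 2.7474)/(5.13*x^2 + 0.57*x - 5.0)^2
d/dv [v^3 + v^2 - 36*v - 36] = 3*v^2 + 2*v - 36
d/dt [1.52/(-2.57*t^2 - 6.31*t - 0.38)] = (7.8128*t + 9.5912)/(2.57*t^2 + 6.31*t + 0.38)^2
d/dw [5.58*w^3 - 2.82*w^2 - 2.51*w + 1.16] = 16.74*w^2 - 5.64*w - 2.51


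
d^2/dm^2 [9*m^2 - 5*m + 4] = 18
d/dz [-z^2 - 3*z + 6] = -2*z - 3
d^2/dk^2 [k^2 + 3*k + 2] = 2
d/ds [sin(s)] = cos(s)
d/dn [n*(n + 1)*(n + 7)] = 3*n^2 + 16*n + 7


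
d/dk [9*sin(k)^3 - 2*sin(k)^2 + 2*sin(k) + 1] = (27*sin(k)^2 - 4*sin(k) + 2)*cos(k)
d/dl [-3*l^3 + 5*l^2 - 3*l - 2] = -9*l^2 + 10*l - 3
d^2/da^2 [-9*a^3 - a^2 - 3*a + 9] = -54*a - 2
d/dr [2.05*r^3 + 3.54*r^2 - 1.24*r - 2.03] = 6.15*r^2 + 7.08*r - 1.24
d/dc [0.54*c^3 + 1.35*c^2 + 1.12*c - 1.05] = 1.62*c^2 + 2.7*c + 1.12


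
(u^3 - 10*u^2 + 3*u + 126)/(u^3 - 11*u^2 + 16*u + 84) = (u + 3)/(u + 2)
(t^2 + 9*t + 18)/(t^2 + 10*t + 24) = (t + 3)/(t + 4)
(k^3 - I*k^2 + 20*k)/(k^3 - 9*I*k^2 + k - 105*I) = k*(k + 4*I)/(k^2 - 4*I*k + 21)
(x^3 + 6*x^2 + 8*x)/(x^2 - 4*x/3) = 3*(x^2 + 6*x + 8)/(3*x - 4)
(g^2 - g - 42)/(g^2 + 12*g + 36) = (g - 7)/(g + 6)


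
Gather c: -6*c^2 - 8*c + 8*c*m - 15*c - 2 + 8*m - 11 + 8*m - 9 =-6*c^2 + c*(8*m - 23) + 16*m - 22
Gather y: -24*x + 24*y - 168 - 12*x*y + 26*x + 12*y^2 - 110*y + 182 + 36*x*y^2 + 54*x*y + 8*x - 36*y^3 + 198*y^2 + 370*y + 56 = 10*x - 36*y^3 + y^2*(36*x + 210) + y*(42*x + 284) + 70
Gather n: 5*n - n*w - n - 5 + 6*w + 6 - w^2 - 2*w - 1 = n*(4 - w) - w^2 + 4*w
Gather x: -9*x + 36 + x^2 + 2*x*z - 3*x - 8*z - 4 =x^2 + x*(2*z - 12) - 8*z + 32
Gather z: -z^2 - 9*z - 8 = -z^2 - 9*z - 8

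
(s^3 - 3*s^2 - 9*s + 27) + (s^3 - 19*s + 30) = 2*s^3 - 3*s^2 - 28*s + 57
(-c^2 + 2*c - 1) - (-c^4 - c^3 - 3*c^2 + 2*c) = c^4 + c^3 + 2*c^2 - 1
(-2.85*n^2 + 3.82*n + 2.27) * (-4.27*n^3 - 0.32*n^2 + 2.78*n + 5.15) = 12.1695*n^5 - 15.3994*n^4 - 18.8383*n^3 - 4.7843*n^2 + 25.9836*n + 11.6905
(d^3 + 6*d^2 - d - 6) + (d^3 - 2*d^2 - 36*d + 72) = 2*d^3 + 4*d^2 - 37*d + 66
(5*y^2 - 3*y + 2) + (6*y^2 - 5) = 11*y^2 - 3*y - 3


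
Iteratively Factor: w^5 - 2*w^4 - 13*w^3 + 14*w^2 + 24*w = (w)*(w^4 - 2*w^3 - 13*w^2 + 14*w + 24) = w*(w - 2)*(w^3 - 13*w - 12) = w*(w - 2)*(w + 3)*(w^2 - 3*w - 4) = w*(w - 2)*(w + 1)*(w + 3)*(w - 4)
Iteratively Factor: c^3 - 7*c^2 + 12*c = (c)*(c^2 - 7*c + 12) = c*(c - 4)*(c - 3)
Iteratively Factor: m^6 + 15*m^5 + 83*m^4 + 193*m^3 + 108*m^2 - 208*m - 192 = (m - 1)*(m^5 + 16*m^4 + 99*m^3 + 292*m^2 + 400*m + 192) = (m - 1)*(m + 4)*(m^4 + 12*m^3 + 51*m^2 + 88*m + 48) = (m - 1)*(m + 3)*(m + 4)*(m^3 + 9*m^2 + 24*m + 16) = (m - 1)*(m + 1)*(m + 3)*(m + 4)*(m^2 + 8*m + 16) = (m - 1)*(m + 1)*(m + 3)*(m + 4)^2*(m + 4)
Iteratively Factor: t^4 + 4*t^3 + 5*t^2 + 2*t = (t + 2)*(t^3 + 2*t^2 + t) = (t + 1)*(t + 2)*(t^2 + t) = t*(t + 1)*(t + 2)*(t + 1)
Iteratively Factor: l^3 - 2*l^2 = (l)*(l^2 - 2*l) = l*(l - 2)*(l)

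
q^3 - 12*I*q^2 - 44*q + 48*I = (q - 6*I)*(q - 4*I)*(q - 2*I)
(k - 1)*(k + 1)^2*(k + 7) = k^4 + 8*k^3 + 6*k^2 - 8*k - 7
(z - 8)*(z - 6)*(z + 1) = z^3 - 13*z^2 + 34*z + 48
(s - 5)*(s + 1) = s^2 - 4*s - 5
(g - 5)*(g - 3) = g^2 - 8*g + 15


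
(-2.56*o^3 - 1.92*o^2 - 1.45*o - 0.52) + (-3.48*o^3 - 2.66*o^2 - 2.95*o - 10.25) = -6.04*o^3 - 4.58*o^2 - 4.4*o - 10.77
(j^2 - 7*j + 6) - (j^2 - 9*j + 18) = 2*j - 12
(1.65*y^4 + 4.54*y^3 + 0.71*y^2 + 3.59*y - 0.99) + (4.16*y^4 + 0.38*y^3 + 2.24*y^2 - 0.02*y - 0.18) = 5.81*y^4 + 4.92*y^3 + 2.95*y^2 + 3.57*y - 1.17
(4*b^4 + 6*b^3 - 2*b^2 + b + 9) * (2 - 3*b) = -12*b^5 - 10*b^4 + 18*b^3 - 7*b^2 - 25*b + 18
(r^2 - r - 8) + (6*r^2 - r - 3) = 7*r^2 - 2*r - 11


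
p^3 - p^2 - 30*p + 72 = (p - 4)*(p - 3)*(p + 6)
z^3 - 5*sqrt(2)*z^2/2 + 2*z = z*(z - 2*sqrt(2))*(z - sqrt(2)/2)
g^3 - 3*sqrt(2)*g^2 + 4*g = g*(g - 2*sqrt(2))*(g - sqrt(2))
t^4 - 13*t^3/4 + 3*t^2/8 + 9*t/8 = t*(t - 3)*(t - 3/4)*(t + 1/2)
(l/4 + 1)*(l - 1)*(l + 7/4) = l^3/4 + 19*l^2/16 + 5*l/16 - 7/4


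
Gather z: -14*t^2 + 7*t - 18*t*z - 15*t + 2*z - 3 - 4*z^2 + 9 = -14*t^2 - 8*t - 4*z^2 + z*(2 - 18*t) + 6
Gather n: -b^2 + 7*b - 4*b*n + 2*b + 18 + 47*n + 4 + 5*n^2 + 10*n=-b^2 + 9*b + 5*n^2 + n*(57 - 4*b) + 22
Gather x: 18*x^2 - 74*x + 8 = 18*x^2 - 74*x + 8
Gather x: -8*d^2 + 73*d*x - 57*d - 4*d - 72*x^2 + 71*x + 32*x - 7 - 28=-8*d^2 - 61*d - 72*x^2 + x*(73*d + 103) - 35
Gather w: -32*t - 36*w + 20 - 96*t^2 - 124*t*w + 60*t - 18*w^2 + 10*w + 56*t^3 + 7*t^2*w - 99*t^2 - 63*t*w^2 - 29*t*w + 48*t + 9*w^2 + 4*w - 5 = 56*t^3 - 195*t^2 + 76*t + w^2*(-63*t - 9) + w*(7*t^2 - 153*t - 22) + 15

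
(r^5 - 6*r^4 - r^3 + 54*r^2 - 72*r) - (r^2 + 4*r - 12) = r^5 - 6*r^4 - r^3 + 53*r^2 - 76*r + 12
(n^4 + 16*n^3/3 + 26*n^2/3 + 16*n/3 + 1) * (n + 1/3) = n^5 + 17*n^4/3 + 94*n^3/9 + 74*n^2/9 + 25*n/9 + 1/3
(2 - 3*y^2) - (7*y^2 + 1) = 1 - 10*y^2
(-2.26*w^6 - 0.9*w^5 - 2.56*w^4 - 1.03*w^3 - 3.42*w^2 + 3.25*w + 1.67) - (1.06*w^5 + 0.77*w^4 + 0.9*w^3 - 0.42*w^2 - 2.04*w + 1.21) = -2.26*w^6 - 1.96*w^5 - 3.33*w^4 - 1.93*w^3 - 3.0*w^2 + 5.29*w + 0.46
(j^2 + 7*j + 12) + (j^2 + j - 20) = 2*j^2 + 8*j - 8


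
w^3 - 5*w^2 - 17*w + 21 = (w - 7)*(w - 1)*(w + 3)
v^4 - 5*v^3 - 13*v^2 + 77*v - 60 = (v - 5)*(v - 3)*(v - 1)*(v + 4)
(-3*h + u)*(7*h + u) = -21*h^2 + 4*h*u + u^2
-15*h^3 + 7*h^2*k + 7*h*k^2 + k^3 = (-h + k)*(3*h + k)*(5*h + k)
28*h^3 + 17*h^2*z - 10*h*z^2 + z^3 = (-7*h + z)*(-4*h + z)*(h + z)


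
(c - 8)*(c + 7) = c^2 - c - 56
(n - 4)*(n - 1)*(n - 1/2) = n^3 - 11*n^2/2 + 13*n/2 - 2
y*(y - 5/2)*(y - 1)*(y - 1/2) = y^4 - 4*y^3 + 17*y^2/4 - 5*y/4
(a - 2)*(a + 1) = a^2 - a - 2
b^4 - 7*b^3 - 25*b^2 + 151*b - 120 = (b - 8)*(b - 3)*(b - 1)*(b + 5)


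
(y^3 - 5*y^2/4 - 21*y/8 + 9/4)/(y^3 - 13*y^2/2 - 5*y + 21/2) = (4*y^2 - 11*y + 6)/(4*(y^2 - 8*y + 7))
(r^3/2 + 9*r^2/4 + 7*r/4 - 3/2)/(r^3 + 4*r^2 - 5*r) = (2*r^3 + 9*r^2 + 7*r - 6)/(4*r*(r^2 + 4*r - 5))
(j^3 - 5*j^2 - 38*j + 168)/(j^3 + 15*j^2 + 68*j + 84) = (j^2 - 11*j + 28)/(j^2 + 9*j + 14)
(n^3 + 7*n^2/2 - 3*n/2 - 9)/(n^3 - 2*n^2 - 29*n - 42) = (n - 3/2)/(n - 7)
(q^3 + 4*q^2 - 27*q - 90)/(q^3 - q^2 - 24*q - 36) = (q^2 + q - 30)/(q^2 - 4*q - 12)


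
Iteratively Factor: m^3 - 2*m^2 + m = (m - 1)*(m^2 - m) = (m - 1)^2*(m)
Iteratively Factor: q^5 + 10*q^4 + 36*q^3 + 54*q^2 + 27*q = (q + 1)*(q^4 + 9*q^3 + 27*q^2 + 27*q) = (q + 1)*(q + 3)*(q^3 + 6*q^2 + 9*q) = (q + 1)*(q + 3)^2*(q^2 + 3*q) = q*(q + 1)*(q + 3)^2*(q + 3)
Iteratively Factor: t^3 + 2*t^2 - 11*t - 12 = (t - 3)*(t^2 + 5*t + 4) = (t - 3)*(t + 4)*(t + 1)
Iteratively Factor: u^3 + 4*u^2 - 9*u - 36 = (u + 4)*(u^2 - 9) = (u + 3)*(u + 4)*(u - 3)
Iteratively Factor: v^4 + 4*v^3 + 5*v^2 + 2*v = (v + 1)*(v^3 + 3*v^2 + 2*v) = v*(v + 1)*(v^2 + 3*v + 2) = v*(v + 1)*(v + 2)*(v + 1)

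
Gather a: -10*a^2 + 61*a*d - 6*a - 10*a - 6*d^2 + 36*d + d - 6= -10*a^2 + a*(61*d - 16) - 6*d^2 + 37*d - 6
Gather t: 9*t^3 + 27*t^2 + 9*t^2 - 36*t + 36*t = 9*t^3 + 36*t^2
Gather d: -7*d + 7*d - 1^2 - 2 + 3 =0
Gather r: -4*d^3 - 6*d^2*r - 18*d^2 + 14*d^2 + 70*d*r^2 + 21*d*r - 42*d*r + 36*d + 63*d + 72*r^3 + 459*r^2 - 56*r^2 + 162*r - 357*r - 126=-4*d^3 - 4*d^2 + 99*d + 72*r^3 + r^2*(70*d + 403) + r*(-6*d^2 - 21*d - 195) - 126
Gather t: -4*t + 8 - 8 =-4*t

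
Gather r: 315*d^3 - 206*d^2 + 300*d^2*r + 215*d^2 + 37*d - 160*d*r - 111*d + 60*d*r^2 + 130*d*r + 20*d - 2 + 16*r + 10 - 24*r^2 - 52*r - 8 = 315*d^3 + 9*d^2 - 54*d + r^2*(60*d - 24) + r*(300*d^2 - 30*d - 36)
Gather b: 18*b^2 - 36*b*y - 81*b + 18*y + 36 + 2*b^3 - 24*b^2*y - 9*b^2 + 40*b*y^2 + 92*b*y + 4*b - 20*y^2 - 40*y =2*b^3 + b^2*(9 - 24*y) + b*(40*y^2 + 56*y - 77) - 20*y^2 - 22*y + 36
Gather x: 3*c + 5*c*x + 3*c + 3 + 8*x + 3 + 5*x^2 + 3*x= 6*c + 5*x^2 + x*(5*c + 11) + 6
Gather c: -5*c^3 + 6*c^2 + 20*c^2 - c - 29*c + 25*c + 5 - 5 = -5*c^3 + 26*c^2 - 5*c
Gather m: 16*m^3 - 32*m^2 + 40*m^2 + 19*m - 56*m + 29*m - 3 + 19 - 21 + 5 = 16*m^3 + 8*m^2 - 8*m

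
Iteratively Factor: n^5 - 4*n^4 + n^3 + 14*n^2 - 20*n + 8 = (n + 2)*(n^4 - 6*n^3 + 13*n^2 - 12*n + 4) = (n - 2)*(n + 2)*(n^3 - 4*n^2 + 5*n - 2) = (n - 2)*(n - 1)*(n + 2)*(n^2 - 3*n + 2) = (n - 2)*(n - 1)^2*(n + 2)*(n - 2)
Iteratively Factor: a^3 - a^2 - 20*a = (a + 4)*(a^2 - 5*a) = a*(a + 4)*(a - 5)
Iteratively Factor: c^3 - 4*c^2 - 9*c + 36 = (c - 3)*(c^2 - c - 12) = (c - 4)*(c - 3)*(c + 3)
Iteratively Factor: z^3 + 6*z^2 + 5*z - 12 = (z + 3)*(z^2 + 3*z - 4) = (z + 3)*(z + 4)*(z - 1)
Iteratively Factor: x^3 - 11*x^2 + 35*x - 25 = (x - 1)*(x^2 - 10*x + 25) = (x - 5)*(x - 1)*(x - 5)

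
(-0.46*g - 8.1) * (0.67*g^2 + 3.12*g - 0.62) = -0.3082*g^3 - 6.8622*g^2 - 24.9868*g + 5.022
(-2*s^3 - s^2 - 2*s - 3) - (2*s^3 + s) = -4*s^3 - s^2 - 3*s - 3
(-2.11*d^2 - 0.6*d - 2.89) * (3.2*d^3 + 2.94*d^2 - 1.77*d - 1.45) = -6.752*d^5 - 8.1234*d^4 - 7.2773*d^3 - 4.3751*d^2 + 5.9853*d + 4.1905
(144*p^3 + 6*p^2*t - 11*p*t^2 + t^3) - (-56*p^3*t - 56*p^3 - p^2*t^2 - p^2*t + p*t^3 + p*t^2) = 56*p^3*t + 200*p^3 + p^2*t^2 + 7*p^2*t - p*t^3 - 12*p*t^2 + t^3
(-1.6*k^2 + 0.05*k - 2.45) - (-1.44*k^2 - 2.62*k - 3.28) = -0.16*k^2 + 2.67*k + 0.83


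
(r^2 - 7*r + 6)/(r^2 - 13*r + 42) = (r - 1)/(r - 7)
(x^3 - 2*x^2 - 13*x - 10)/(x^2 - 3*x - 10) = x + 1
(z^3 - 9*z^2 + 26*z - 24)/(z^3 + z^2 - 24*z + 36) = (z - 4)/(z + 6)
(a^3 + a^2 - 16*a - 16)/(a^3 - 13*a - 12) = (a + 4)/(a + 3)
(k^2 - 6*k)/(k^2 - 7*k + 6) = k/(k - 1)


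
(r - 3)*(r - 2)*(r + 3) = r^3 - 2*r^2 - 9*r + 18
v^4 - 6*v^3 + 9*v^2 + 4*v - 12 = (v - 3)*(v - 2)^2*(v + 1)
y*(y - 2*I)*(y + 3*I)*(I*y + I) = I*y^4 - y^3 + I*y^3 - y^2 + 6*I*y^2 + 6*I*y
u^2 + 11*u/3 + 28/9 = (u + 4/3)*(u + 7/3)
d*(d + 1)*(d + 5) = d^3 + 6*d^2 + 5*d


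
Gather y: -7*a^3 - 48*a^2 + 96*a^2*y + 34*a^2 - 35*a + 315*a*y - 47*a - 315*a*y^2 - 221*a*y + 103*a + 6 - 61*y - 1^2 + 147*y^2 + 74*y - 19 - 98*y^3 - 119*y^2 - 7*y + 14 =-7*a^3 - 14*a^2 + 21*a - 98*y^3 + y^2*(28 - 315*a) + y*(96*a^2 + 94*a + 6)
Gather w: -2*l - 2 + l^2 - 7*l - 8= l^2 - 9*l - 10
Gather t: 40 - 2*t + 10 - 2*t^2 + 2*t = 50 - 2*t^2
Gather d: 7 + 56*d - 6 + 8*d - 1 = 64*d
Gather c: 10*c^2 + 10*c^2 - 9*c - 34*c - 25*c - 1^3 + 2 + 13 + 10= 20*c^2 - 68*c + 24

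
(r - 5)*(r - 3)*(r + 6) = r^3 - 2*r^2 - 33*r + 90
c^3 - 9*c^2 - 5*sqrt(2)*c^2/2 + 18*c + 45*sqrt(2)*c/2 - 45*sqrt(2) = (c - 6)*(c - 3)*(c - 5*sqrt(2)/2)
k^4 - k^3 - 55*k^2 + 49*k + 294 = (k - 7)*(k - 3)*(k + 2)*(k + 7)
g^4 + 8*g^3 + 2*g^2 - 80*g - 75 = (g - 3)*(g + 1)*(g + 5)^2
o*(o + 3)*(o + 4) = o^3 + 7*o^2 + 12*o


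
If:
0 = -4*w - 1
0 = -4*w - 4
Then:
No Solution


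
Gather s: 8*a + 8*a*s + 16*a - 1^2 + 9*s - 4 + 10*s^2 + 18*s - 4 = 24*a + 10*s^2 + s*(8*a + 27) - 9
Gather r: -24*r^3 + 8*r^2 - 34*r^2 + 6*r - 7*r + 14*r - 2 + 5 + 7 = -24*r^3 - 26*r^2 + 13*r + 10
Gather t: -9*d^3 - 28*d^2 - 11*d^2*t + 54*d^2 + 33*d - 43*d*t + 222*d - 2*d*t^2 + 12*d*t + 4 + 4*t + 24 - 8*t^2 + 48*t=-9*d^3 + 26*d^2 + 255*d + t^2*(-2*d - 8) + t*(-11*d^2 - 31*d + 52) + 28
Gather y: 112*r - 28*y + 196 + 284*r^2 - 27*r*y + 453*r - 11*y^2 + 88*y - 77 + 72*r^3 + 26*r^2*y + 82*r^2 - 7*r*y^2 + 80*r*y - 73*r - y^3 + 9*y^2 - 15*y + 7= 72*r^3 + 366*r^2 + 492*r - y^3 + y^2*(-7*r - 2) + y*(26*r^2 + 53*r + 45) + 126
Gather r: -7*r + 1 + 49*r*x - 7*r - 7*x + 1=r*(49*x - 14) - 7*x + 2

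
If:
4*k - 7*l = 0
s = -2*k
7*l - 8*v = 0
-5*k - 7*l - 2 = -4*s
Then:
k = -2/17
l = -8/119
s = 4/17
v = -1/17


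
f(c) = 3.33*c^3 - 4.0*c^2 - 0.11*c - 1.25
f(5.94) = 554.88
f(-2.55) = -82.20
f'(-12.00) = 1534.45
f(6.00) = 573.37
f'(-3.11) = 121.39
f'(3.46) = 91.81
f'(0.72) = -0.69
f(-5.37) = -631.67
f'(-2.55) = 85.25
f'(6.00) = 311.53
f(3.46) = 88.42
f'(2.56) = 44.88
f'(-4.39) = 227.54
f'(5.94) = 304.85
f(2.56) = 28.12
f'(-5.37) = 330.93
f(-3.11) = -139.76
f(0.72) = -2.16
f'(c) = 9.99*c^2 - 8.0*c - 0.11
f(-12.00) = -6330.17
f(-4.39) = -359.59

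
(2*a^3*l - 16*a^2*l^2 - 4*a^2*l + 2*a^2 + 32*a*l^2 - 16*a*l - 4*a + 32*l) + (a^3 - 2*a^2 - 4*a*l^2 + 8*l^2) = 2*a^3*l + a^3 - 16*a^2*l^2 - 4*a^2*l + 28*a*l^2 - 16*a*l - 4*a + 8*l^2 + 32*l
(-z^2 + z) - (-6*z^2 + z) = 5*z^2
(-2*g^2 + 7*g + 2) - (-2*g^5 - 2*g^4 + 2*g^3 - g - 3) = 2*g^5 + 2*g^4 - 2*g^3 - 2*g^2 + 8*g + 5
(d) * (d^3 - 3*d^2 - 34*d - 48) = d^4 - 3*d^3 - 34*d^2 - 48*d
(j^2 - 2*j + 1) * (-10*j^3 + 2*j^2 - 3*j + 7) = -10*j^5 + 22*j^4 - 17*j^3 + 15*j^2 - 17*j + 7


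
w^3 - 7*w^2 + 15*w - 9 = (w - 3)^2*(w - 1)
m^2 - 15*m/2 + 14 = (m - 4)*(m - 7/2)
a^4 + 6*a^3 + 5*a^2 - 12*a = a*(a - 1)*(a + 3)*(a + 4)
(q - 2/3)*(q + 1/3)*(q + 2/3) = q^3 + q^2/3 - 4*q/9 - 4/27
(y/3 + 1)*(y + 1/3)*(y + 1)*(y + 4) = y^4/3 + 25*y^3/9 + 65*y^2/9 + 55*y/9 + 4/3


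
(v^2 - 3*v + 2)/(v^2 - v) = (v - 2)/v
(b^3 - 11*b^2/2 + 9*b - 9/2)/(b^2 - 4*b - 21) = (-2*b^3 + 11*b^2 - 18*b + 9)/(2*(-b^2 + 4*b + 21))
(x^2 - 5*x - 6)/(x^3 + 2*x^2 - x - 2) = (x - 6)/(x^2 + x - 2)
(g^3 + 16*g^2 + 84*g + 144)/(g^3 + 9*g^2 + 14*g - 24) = (g + 6)/(g - 1)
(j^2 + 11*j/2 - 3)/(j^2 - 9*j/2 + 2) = (j + 6)/(j - 4)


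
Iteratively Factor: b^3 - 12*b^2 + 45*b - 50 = (b - 5)*(b^2 - 7*b + 10) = (b - 5)*(b - 2)*(b - 5)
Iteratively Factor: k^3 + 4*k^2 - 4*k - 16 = (k + 2)*(k^2 + 2*k - 8) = (k + 2)*(k + 4)*(k - 2)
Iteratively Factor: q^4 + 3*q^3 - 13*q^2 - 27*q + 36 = (q + 3)*(q^3 - 13*q + 12) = (q - 1)*(q + 3)*(q^2 + q - 12) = (q - 3)*(q - 1)*(q + 3)*(q + 4)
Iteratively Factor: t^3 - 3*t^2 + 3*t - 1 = (t - 1)*(t^2 - 2*t + 1) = (t - 1)^2*(t - 1)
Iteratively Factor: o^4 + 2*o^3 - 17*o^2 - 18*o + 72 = (o + 4)*(o^3 - 2*o^2 - 9*o + 18) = (o - 2)*(o + 4)*(o^2 - 9) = (o - 2)*(o + 3)*(o + 4)*(o - 3)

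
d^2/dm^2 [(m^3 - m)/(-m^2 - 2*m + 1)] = 4*(-2*m^3 + 3*m^2 + 1)/(m^6 + 6*m^5 + 9*m^4 - 4*m^3 - 9*m^2 + 6*m - 1)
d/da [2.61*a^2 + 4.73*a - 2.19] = 5.22*a + 4.73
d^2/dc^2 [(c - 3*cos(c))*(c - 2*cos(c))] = 5*c*cos(c) + 24*sin(c)^2 + 10*sin(c) - 10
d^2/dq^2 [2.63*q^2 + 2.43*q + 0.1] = 5.26000000000000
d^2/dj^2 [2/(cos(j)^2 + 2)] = 4*(-2*sin(j)^4 - 3*sin(j)^2 + 3)/(cos(j)^2 + 2)^3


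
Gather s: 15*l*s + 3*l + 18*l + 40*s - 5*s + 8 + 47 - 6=21*l + s*(15*l + 35) + 49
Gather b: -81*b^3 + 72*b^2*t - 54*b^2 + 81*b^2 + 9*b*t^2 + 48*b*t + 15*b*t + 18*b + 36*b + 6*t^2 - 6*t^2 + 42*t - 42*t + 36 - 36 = -81*b^3 + b^2*(72*t + 27) + b*(9*t^2 + 63*t + 54)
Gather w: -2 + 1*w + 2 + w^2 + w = w^2 + 2*w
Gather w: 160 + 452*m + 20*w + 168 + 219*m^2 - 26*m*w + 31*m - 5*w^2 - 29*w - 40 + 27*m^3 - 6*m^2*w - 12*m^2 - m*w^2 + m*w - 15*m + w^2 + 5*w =27*m^3 + 207*m^2 + 468*m + w^2*(-m - 4) + w*(-6*m^2 - 25*m - 4) + 288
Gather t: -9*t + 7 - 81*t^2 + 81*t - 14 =-81*t^2 + 72*t - 7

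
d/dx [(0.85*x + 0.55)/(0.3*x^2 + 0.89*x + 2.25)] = (-0.255*x^2 - 0.33*x + 1.423)/(0.09*x^4 + 0.534*x^3 + 2.1421*x^2 + 4.005*x + 5.0625)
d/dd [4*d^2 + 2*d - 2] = 8*d + 2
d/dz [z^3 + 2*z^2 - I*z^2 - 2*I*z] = 3*z^2 + 2*z*(2 - I) - 2*I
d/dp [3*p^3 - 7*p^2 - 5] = p*(9*p - 14)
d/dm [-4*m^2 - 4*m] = -8*m - 4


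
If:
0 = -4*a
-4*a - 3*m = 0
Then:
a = 0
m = 0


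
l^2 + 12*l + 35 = (l + 5)*(l + 7)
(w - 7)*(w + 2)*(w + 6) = w^3 + w^2 - 44*w - 84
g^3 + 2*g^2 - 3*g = g*(g - 1)*(g + 3)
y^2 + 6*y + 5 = (y + 1)*(y + 5)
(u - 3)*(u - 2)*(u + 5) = u^3 - 19*u + 30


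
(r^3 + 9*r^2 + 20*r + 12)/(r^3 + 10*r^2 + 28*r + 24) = (r + 1)/(r + 2)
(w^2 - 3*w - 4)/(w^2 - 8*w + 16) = (w + 1)/(w - 4)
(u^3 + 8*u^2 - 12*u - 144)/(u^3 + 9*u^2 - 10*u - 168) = (u + 6)/(u + 7)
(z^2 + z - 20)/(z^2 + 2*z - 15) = (z - 4)/(z - 3)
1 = 1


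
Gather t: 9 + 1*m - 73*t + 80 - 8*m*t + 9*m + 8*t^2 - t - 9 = 10*m + 8*t^2 + t*(-8*m - 74) + 80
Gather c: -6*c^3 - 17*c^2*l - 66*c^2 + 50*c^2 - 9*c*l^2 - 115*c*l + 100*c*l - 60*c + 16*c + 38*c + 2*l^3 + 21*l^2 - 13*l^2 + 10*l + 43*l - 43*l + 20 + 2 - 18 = -6*c^3 + c^2*(-17*l - 16) + c*(-9*l^2 - 15*l - 6) + 2*l^3 + 8*l^2 + 10*l + 4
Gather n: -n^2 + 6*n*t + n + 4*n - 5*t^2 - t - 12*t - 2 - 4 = -n^2 + n*(6*t + 5) - 5*t^2 - 13*t - 6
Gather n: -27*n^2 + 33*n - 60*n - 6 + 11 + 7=-27*n^2 - 27*n + 12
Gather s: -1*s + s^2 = s^2 - s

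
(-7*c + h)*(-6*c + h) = 42*c^2 - 13*c*h + h^2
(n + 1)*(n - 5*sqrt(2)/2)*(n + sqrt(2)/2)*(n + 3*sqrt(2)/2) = n^4 - sqrt(2)*n^3/2 + n^3 - 17*n^2/2 - sqrt(2)*n^2/2 - 17*n/2 - 15*sqrt(2)*n/4 - 15*sqrt(2)/4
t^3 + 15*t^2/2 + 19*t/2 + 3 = (t + 1/2)*(t + 1)*(t + 6)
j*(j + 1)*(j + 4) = j^3 + 5*j^2 + 4*j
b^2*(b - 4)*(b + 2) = b^4 - 2*b^3 - 8*b^2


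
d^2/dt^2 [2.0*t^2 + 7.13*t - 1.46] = 4.00000000000000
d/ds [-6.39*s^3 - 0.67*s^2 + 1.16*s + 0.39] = -19.17*s^2 - 1.34*s + 1.16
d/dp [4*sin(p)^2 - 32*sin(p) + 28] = 8*(sin(p) - 4)*cos(p)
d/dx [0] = 0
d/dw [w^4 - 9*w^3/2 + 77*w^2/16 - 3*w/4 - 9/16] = 4*w^3 - 27*w^2/2 + 77*w/8 - 3/4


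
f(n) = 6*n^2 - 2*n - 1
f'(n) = 12*n - 2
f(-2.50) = 41.50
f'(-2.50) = -32.00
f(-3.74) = 90.41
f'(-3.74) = -46.88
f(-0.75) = 3.88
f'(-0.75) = -11.00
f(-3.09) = 62.47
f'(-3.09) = -39.08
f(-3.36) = 73.46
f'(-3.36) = -42.32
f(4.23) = 97.90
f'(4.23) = 48.76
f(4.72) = 123.23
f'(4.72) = 54.64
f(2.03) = 19.67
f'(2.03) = 22.36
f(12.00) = 839.00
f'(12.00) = 142.00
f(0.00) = -1.00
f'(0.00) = -2.00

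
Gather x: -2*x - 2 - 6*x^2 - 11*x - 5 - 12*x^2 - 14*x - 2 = -18*x^2 - 27*x - 9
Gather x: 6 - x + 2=8 - x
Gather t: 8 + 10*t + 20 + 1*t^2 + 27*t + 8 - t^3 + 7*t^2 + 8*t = -t^3 + 8*t^2 + 45*t + 36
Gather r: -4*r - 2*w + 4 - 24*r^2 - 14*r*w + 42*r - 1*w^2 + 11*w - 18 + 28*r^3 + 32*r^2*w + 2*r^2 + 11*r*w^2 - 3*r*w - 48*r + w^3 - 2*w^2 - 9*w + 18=28*r^3 + r^2*(32*w - 22) + r*(11*w^2 - 17*w - 10) + w^3 - 3*w^2 + 4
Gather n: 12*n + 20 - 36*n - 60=-24*n - 40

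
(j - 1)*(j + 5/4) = j^2 + j/4 - 5/4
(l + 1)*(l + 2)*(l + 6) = l^3 + 9*l^2 + 20*l + 12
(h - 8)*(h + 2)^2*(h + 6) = h^4 + 2*h^3 - 52*h^2 - 200*h - 192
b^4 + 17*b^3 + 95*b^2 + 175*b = b*(b + 5)^2*(b + 7)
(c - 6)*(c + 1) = c^2 - 5*c - 6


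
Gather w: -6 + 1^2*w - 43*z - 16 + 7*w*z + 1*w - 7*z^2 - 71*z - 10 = w*(7*z + 2) - 7*z^2 - 114*z - 32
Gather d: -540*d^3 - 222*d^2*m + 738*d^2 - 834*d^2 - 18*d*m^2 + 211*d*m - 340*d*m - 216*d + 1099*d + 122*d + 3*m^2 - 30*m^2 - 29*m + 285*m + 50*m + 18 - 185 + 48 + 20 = -540*d^3 + d^2*(-222*m - 96) + d*(-18*m^2 - 129*m + 1005) - 27*m^2 + 306*m - 99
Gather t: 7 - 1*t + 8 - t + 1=16 - 2*t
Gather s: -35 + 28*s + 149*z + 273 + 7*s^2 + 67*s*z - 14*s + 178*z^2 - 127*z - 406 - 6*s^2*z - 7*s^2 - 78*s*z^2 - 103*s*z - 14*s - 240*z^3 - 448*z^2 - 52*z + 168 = -6*s^2*z + s*(-78*z^2 - 36*z) - 240*z^3 - 270*z^2 - 30*z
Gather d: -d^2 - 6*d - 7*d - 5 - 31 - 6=-d^2 - 13*d - 42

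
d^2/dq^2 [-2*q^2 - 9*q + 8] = -4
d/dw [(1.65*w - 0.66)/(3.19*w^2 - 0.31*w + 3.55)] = (-5.2635*w^2 + 4.2108*w + 5.6529)/(10.1761*w^4 - 1.9778*w^3 + 22.7451*w^2 - 2.201*w + 12.6025)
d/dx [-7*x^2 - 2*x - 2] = -14*x - 2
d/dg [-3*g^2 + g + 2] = 1 - 6*g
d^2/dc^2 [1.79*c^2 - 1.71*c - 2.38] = 3.58000000000000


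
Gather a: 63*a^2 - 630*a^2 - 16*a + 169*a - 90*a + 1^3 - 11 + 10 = -567*a^2 + 63*a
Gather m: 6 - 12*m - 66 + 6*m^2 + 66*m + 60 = 6*m^2 + 54*m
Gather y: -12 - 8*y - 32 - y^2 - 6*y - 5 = -y^2 - 14*y - 49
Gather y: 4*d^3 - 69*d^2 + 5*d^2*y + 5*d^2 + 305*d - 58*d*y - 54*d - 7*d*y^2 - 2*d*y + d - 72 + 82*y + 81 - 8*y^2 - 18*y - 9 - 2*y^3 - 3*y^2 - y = 4*d^3 - 64*d^2 + 252*d - 2*y^3 + y^2*(-7*d - 11) + y*(5*d^2 - 60*d + 63)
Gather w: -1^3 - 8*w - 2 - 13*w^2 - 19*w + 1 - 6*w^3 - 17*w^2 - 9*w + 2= -6*w^3 - 30*w^2 - 36*w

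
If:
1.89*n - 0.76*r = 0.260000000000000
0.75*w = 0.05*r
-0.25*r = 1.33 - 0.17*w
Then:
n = -2.10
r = -5.57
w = -0.37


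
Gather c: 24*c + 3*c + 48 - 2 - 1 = 27*c + 45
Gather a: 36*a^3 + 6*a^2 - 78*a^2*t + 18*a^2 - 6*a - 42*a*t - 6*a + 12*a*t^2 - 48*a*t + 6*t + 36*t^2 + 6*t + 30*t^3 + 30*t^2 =36*a^3 + a^2*(24 - 78*t) + a*(12*t^2 - 90*t - 12) + 30*t^3 + 66*t^2 + 12*t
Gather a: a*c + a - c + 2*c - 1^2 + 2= a*(c + 1) + c + 1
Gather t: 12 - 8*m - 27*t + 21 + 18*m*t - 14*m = -22*m + t*(18*m - 27) + 33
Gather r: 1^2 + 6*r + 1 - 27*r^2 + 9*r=-27*r^2 + 15*r + 2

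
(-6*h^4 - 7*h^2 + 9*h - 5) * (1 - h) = 6*h^5 - 6*h^4 + 7*h^3 - 16*h^2 + 14*h - 5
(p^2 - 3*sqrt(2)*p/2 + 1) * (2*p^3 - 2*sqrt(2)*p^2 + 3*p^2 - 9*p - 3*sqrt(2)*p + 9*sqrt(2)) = 2*p^5 - 5*sqrt(2)*p^4 + 3*p^4 - 15*sqrt(2)*p^3/2 - p^3 + 12*p^2 + 41*sqrt(2)*p^2/2 - 36*p - 3*sqrt(2)*p + 9*sqrt(2)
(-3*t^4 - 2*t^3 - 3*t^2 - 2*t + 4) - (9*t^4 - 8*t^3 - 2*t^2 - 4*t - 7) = -12*t^4 + 6*t^3 - t^2 + 2*t + 11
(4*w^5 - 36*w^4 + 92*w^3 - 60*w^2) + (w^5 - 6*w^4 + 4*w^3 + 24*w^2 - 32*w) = 5*w^5 - 42*w^4 + 96*w^3 - 36*w^2 - 32*w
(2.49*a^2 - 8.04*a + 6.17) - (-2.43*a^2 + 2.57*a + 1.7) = 4.92*a^2 - 10.61*a + 4.47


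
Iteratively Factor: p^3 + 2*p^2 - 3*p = (p)*(p^2 + 2*p - 3) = p*(p - 1)*(p + 3)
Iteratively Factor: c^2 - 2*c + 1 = (c - 1)*(c - 1)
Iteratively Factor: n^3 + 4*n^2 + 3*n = (n + 3)*(n^2 + n) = n*(n + 3)*(n + 1)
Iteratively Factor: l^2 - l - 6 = (l - 3)*(l + 2)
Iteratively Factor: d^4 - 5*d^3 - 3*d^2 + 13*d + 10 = (d - 2)*(d^3 - 3*d^2 - 9*d - 5) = (d - 2)*(d + 1)*(d^2 - 4*d - 5) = (d - 5)*(d - 2)*(d + 1)*(d + 1)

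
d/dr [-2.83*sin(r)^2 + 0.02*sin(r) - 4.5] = (0.02 - 5.66*sin(r))*cos(r)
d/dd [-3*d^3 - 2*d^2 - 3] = d*(-9*d - 4)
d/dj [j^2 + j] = 2*j + 1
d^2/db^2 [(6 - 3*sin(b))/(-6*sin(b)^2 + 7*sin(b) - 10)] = 3*(-36*sin(b)^5 + 246*sin(b)^4 + 180*sin(b)^3 - 884*sin(b)^2 + 184*sin(b) + 184)/(6*sin(b)^2 - 7*sin(b) + 10)^3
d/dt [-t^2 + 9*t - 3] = 9 - 2*t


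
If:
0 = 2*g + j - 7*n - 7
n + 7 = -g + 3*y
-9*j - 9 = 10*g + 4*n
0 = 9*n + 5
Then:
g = 313/72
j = -67/12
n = -5/9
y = 259/72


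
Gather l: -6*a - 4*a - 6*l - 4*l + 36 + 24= -10*a - 10*l + 60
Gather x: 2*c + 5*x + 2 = 2*c + 5*x + 2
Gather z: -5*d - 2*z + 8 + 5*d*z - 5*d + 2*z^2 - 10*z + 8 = -10*d + 2*z^2 + z*(5*d - 12) + 16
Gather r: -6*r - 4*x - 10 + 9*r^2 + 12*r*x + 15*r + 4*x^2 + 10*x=9*r^2 + r*(12*x + 9) + 4*x^2 + 6*x - 10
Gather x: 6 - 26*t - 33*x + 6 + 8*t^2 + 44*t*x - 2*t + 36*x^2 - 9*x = 8*t^2 - 28*t + 36*x^2 + x*(44*t - 42) + 12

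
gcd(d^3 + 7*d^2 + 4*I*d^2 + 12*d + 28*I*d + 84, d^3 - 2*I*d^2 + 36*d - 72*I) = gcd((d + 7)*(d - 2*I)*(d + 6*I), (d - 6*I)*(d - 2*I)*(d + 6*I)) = d^2 + 4*I*d + 12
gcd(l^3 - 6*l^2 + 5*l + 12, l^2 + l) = l + 1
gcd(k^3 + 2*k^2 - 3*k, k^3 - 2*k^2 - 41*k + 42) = k - 1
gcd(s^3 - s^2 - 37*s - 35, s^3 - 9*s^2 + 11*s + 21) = s^2 - 6*s - 7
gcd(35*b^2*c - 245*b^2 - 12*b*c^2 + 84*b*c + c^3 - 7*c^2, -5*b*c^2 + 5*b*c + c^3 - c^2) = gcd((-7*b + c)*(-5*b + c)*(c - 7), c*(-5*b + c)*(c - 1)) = 5*b - c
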